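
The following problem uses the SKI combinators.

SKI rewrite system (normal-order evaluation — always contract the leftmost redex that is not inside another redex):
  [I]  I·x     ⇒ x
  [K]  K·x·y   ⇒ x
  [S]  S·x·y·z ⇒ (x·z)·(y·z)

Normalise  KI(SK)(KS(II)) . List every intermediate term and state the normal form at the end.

Answer: normal form = S  (in 3 steps)

Working:
  start: KI(SK)(KS(II))
  [1] I(KS(II))
  [2] KS(II)
  [3] S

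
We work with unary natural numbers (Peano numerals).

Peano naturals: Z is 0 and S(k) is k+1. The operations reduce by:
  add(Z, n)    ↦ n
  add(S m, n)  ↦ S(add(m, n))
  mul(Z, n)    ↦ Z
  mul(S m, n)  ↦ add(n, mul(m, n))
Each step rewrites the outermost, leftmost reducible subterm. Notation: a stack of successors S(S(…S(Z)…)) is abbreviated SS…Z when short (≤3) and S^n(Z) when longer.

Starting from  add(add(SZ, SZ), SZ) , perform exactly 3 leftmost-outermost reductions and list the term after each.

Answer: after 3 steps: S(add(SZ, SZ))

Derivation:
  start: add(add(SZ, SZ), SZ)
  step 1: add(S(add(Z, SZ)), SZ)
  step 2: S(add(add(Z, SZ), SZ))
  step 3: S(add(SZ, SZ))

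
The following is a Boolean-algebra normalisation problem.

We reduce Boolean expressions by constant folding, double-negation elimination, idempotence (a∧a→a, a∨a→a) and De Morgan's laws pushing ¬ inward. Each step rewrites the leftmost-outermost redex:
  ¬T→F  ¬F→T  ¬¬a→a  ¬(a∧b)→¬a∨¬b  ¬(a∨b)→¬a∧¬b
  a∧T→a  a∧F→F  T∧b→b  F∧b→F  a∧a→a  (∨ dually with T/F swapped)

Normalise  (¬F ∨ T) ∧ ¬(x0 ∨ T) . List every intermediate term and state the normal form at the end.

  start: (¬F ∨ T) ∧ ¬(x0 ∨ T)
  [1] T ∧ ¬(x0 ∨ T)
  [2] ¬(x0 ∨ T)
  [3] ¬x0 ∧ ¬T
  [4] ¬x0 ∧ F
  [5] F

Answer: normal form = F  (in 5 steps)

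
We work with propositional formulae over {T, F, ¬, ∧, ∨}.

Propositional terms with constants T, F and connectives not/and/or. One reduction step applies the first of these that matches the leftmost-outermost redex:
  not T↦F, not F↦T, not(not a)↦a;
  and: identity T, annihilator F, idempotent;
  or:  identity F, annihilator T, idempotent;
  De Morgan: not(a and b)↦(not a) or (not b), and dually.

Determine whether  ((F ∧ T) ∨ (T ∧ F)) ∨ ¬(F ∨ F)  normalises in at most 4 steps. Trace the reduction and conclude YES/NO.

  start: ((F ∧ T) ∨ (T ∧ F)) ∨ ¬(F ∨ F)
  →1  (F ∨ (T ∧ F)) ∨ ¬(F ∨ F)
  →2  (T ∧ F) ∨ ¬(F ∨ F)
  →3  F ∨ ¬(F ∨ F)
  →4  ¬(F ∨ F)

Answer: NO — after 4 steps the term is ¬(F ∨ F), not yet normal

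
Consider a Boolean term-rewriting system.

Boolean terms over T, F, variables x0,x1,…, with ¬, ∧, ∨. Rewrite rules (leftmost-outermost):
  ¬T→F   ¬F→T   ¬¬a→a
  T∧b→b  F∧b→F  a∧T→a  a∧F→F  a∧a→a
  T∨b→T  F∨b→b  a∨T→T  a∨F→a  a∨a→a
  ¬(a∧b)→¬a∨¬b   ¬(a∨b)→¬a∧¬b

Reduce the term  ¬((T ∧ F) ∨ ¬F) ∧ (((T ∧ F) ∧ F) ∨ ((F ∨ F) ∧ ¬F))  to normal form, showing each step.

  start: ¬((T ∧ F) ∨ ¬F) ∧ (((T ∧ F) ∧ F) ∨ ((F ∨ F) ∧ ¬F))
  →1  (¬(T ∧ F) ∧ ¬¬F) ∧ (((T ∧ F) ∧ F) ∨ ((F ∨ F) ∧ ¬F))
  →2  ((¬T ∨ ¬F) ∧ ¬¬F) ∧ (((T ∧ F) ∧ F) ∨ ((F ∨ F) ∧ ¬F))
  →3  ((F ∨ ¬F) ∧ ¬¬F) ∧ (((T ∧ F) ∧ F) ∨ ((F ∨ F) ∧ ¬F))
  →4  (¬F ∧ ¬¬F) ∧ (((T ∧ F) ∧ F) ∨ ((F ∨ F) ∧ ¬F))
  →5  (T ∧ ¬¬F) ∧ (((T ∧ F) ∧ F) ∨ ((F ∨ F) ∧ ¬F))
  →6  ¬¬F ∧ (((T ∧ F) ∧ F) ∨ ((F ∨ F) ∧ ¬F))
  →7  F ∧ (((T ∧ F) ∧ F) ∨ ((F ∨ F) ∧ ¬F))
  →8  F

Answer: normal form = F  (in 8 steps)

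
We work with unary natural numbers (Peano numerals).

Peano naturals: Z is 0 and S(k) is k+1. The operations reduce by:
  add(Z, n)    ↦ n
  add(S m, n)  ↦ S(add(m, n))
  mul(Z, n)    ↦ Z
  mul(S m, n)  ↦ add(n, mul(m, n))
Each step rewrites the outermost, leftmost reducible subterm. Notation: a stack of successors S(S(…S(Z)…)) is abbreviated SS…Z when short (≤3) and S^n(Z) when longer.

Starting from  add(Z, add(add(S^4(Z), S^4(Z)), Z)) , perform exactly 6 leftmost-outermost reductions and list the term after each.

  start: add(Z, add(add(S^4(Z), S^4(Z)), Z))
  →1  add(add(S^4(Z), S^4(Z)), Z)
  →2  add(S(add(SSSZ, S^4(Z))), Z)
  →3  S(add(add(SSSZ, S^4(Z)), Z))
  →4  S(add(S(add(SSZ, S^4(Z))), Z))
  →5  S(S(add(add(SSZ, S^4(Z)), Z)))
  →6  S(S(add(S(add(SZ, S^4(Z))), Z)))

Answer: after 6 steps: S(S(add(S(add(SZ, S^4(Z))), Z)))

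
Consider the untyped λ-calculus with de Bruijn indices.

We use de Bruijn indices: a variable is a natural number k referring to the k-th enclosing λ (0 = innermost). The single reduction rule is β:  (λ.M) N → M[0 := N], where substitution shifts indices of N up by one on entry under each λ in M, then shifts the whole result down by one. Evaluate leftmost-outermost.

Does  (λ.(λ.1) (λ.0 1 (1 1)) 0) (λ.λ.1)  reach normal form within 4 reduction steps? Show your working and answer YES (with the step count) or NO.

  start: (λ.(λ.1) (λ.0 1 (1 1)) 0) (λ.λ.1)
  →1  (λ.λ.λ.1) (λ.0 (λ.λ.1) ((λ.λ.1) (λ.λ.1))) (λ.λ.1)
  →2  (λ.λ.1) (λ.λ.1)
  →3  λ.λ.λ.1

Answer: YES — reaches normal form λ.λ.λ.1 in 3 ≤ 4 steps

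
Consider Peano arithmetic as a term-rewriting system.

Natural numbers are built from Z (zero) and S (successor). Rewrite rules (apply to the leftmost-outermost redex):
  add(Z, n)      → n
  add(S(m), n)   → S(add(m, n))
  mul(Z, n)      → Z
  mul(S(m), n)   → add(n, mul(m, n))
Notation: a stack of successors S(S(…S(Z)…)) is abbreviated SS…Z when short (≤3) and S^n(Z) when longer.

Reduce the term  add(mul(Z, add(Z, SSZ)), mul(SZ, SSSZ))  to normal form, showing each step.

  start: add(mul(Z, add(Z, SSZ)), mul(SZ, SSSZ))
  step 1: add(Z, mul(SZ, SSSZ))
  step 2: mul(SZ, SSSZ)
  step 3: add(SSSZ, mul(Z, SSSZ))
  step 4: S(add(SSZ, mul(Z, SSSZ)))
  step 5: S(S(add(SZ, mul(Z, SSSZ))))
  step 6: S(S(S(add(Z, mul(Z, SSSZ)))))
  step 7: S(S(S(mul(Z, SSSZ))))
  step 8: SSSZ

Answer: normal form = SSSZ  (in 8 steps)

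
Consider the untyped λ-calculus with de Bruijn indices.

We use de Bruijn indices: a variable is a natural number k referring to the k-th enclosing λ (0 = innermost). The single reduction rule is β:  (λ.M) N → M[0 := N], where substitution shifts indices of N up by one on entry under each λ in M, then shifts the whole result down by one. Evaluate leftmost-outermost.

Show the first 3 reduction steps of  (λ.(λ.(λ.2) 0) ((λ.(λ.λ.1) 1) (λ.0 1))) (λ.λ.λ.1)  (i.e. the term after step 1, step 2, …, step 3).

Answer: after 3 steps: λ.λ.λ.1

Derivation:
  start: (λ.(λ.(λ.2) 0) ((λ.(λ.λ.1) 1) (λ.0 1))) (λ.λ.λ.1)
  →1  (λ.(λ.λ.λ.λ.1) 0) ((λ.(λ.λ.1) (λ.λ.λ.1)) (λ.0 (λ.λ.λ.1)))
  →2  (λ.λ.λ.λ.1) ((λ.(λ.λ.1) (λ.λ.λ.1)) (λ.0 (λ.λ.λ.1)))
  →3  λ.λ.λ.1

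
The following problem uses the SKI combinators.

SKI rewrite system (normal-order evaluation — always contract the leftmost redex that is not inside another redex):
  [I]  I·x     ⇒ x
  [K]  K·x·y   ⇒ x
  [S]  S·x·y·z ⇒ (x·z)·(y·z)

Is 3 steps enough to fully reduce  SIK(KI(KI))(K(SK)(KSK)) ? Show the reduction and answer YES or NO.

  start: SIK(KI(KI))(K(SK)(KSK))
  step 1: I(KI(KI))(K(KI(KI)))(K(SK)(KSK))
  step 2: KI(KI)(K(KI(KI)))(K(SK)(KSK))
  step 3: I(K(KI(KI)))(K(SK)(KSK))

Answer: NO — after 3 steps the term is I(K(KI(KI)))(K(SK)(KSK)), not yet normal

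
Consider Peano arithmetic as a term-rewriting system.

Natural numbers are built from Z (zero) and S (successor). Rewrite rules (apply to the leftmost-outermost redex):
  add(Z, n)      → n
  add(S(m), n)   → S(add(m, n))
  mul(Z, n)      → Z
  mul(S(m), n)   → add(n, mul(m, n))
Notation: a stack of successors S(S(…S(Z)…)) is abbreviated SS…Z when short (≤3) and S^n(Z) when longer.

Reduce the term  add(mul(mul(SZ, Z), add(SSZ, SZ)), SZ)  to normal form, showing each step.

Answer: normal form = SZ  (in 5 steps)

Reduction:
  start: add(mul(mul(SZ, Z), add(SSZ, SZ)), SZ)
  [1] add(mul(add(Z, mul(Z, Z)), add(SSZ, SZ)), SZ)
  [2] add(mul(mul(Z, Z), add(SSZ, SZ)), SZ)
  [3] add(mul(Z, add(SSZ, SZ)), SZ)
  [4] add(Z, SZ)
  [5] SZ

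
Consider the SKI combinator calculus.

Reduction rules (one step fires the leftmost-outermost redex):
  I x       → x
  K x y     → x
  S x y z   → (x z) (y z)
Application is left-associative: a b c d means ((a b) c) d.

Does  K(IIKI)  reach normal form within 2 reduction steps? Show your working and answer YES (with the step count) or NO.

Answer: YES — reaches normal form K(KI) in 2 ≤ 2 steps

Reduction:
  start: K(IIKI)
  →1  K(IKI)
  →2  K(KI)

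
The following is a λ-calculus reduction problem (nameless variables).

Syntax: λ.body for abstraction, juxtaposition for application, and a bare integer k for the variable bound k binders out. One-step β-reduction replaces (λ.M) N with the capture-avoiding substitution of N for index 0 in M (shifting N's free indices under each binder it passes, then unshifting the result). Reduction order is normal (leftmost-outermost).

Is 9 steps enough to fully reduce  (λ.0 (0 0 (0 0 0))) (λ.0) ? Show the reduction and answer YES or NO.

Answer: YES — reaches normal form λ.0 in 6 ≤ 9 steps

Derivation:
  start: (λ.0 (0 0 (0 0 0))) (λ.0)
  step 1: (λ.0) ((λ.0) (λ.0) ((λ.0) (λ.0) (λ.0)))
  step 2: (λ.0) (λ.0) ((λ.0) (λ.0) (λ.0))
  step 3: (λ.0) ((λ.0) (λ.0) (λ.0))
  step 4: (λ.0) (λ.0) (λ.0)
  step 5: (λ.0) (λ.0)
  step 6: λ.0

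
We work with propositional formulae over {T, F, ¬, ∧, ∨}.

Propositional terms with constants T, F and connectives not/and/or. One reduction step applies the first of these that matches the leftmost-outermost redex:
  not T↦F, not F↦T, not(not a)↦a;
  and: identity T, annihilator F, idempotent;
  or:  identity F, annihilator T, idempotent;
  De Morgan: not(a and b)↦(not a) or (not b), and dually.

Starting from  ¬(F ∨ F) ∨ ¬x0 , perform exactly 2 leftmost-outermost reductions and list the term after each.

  start: ¬(F ∨ F) ∨ ¬x0
  →1  (¬F ∧ ¬F) ∨ ¬x0
  →2  ¬F ∨ ¬x0

Answer: after 2 steps: ¬F ∨ ¬x0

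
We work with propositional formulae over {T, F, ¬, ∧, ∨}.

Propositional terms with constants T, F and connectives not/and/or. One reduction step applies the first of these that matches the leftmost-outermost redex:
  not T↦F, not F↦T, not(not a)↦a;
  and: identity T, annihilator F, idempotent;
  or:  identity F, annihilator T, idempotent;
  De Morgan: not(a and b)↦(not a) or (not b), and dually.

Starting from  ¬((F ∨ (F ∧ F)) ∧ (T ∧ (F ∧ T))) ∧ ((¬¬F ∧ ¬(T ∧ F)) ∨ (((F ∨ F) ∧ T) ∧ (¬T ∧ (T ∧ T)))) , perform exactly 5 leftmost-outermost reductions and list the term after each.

  start: ¬((F ∨ (F ∧ F)) ∧ (T ∧ (F ∧ T))) ∧ ((¬¬F ∧ ¬(T ∧ F)) ∨ (((F ∨ F) ∧ T) ∧ (¬T ∧ (T ∧ T))))
  →1  (¬(F ∨ (F ∧ F)) ∨ ¬(T ∧ (F ∧ T))) ∧ ((¬¬F ∧ ¬(T ∧ F)) ∨ (((F ∨ F) ∧ T) ∧ (¬T ∧ (T ∧ T))))
  →2  ((¬F ∧ ¬(F ∧ F)) ∨ ¬(T ∧ (F ∧ T))) ∧ ((¬¬F ∧ ¬(T ∧ F)) ∨ (((F ∨ F) ∧ T) ∧ (¬T ∧ (T ∧ T))))
  →3  ((T ∧ ¬(F ∧ F)) ∨ ¬(T ∧ (F ∧ T))) ∧ ((¬¬F ∧ ¬(T ∧ F)) ∨ (((F ∨ F) ∧ T) ∧ (¬T ∧ (T ∧ T))))
  →4  (¬(F ∧ F) ∨ ¬(T ∧ (F ∧ T))) ∧ ((¬¬F ∧ ¬(T ∧ F)) ∨ (((F ∨ F) ∧ T) ∧ (¬T ∧ (T ∧ T))))
  →5  ((¬F ∨ ¬F) ∨ ¬(T ∧ (F ∧ T))) ∧ ((¬¬F ∧ ¬(T ∧ F)) ∨ (((F ∨ F) ∧ T) ∧ (¬T ∧ (T ∧ T))))

Answer: after 5 steps: ((¬F ∨ ¬F) ∨ ¬(T ∧ (F ∧ T))) ∧ ((¬¬F ∧ ¬(T ∧ F)) ∨ (((F ∨ F) ∧ T) ∧ (¬T ∧ (T ∧ T))))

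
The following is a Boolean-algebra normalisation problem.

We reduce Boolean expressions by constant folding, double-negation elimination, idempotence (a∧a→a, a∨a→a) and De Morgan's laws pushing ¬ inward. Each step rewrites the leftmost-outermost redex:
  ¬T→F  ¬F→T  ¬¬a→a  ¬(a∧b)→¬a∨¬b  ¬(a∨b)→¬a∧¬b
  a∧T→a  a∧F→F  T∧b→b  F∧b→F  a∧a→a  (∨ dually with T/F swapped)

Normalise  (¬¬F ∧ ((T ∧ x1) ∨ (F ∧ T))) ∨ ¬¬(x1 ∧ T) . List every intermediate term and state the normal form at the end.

  start: (¬¬F ∧ ((T ∧ x1) ∨ (F ∧ T))) ∨ ¬¬(x1 ∧ T)
  [1] (F ∧ ((T ∧ x1) ∨ (F ∧ T))) ∨ ¬¬(x1 ∧ T)
  [2] F ∨ ¬¬(x1 ∧ T)
  [3] ¬¬(x1 ∧ T)
  [4] x1 ∧ T
  [5] x1

Answer: normal form = x1  (in 5 steps)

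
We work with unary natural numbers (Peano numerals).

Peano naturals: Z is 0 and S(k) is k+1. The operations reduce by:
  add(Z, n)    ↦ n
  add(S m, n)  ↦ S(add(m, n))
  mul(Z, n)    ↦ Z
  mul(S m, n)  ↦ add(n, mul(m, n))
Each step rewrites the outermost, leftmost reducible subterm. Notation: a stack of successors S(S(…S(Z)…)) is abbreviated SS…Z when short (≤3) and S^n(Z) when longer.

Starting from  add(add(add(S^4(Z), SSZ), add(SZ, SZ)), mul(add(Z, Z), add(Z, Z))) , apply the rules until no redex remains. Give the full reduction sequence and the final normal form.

  start: add(add(add(S^4(Z), SSZ), add(SZ, SZ)), mul(add(Z, Z), add(Z, Z)))
  →1  add(add(S(add(SSSZ, SSZ)), add(SZ, SZ)), mul(add(Z, Z), add(Z, Z)))
  →2  add(S(add(add(SSSZ, SSZ), add(SZ, SZ))), mul(add(Z, Z), add(Z, Z)))
  →3  S(add(add(add(SSSZ, SSZ), add(SZ, SZ)), mul(add(Z, Z), add(Z, Z))))
  →4  S(add(add(S(add(SSZ, SSZ)), add(SZ, SZ)), mul(add(Z, Z), add(Z, Z))))
  →5  S(add(S(add(add(SSZ, SSZ), add(SZ, SZ))), mul(add(Z, Z), add(Z, Z))))
  →6  S(S(add(add(add(SSZ, SSZ), add(SZ, SZ)), mul(add(Z, Z), add(Z, Z)))))
  →7  S(S(add(add(S(add(SZ, SSZ)), add(SZ, SZ)), mul(add(Z, Z), add(Z, Z)))))
  →8  S(S(add(S(add(add(SZ, SSZ), add(SZ, SZ))), mul(add(Z, Z), add(Z, Z)))))
  →9  S(S(S(add(add(add(SZ, SSZ), add(SZ, SZ)), mul(add(Z, Z), add(Z, Z))))))
  →10  S(S(S(add(add(S(add(Z, SSZ)), add(SZ, SZ)), mul(add(Z, Z), add(Z, Z))))))
  →11  S(S(S(add(S(add(add(Z, SSZ), add(SZ, SZ))), mul(add(Z, Z), add(Z, Z))))))
  →12  S(S(S(S(add(add(add(Z, SSZ), add(SZ, SZ)), mul(add(Z, Z), add(Z, Z)))))))
  →13  S(S(S(S(add(add(SSZ, add(SZ, SZ)), mul(add(Z, Z), add(Z, Z)))))))
  →14  S(S(S(S(add(S(add(SZ, add(SZ, SZ))), mul(add(Z, Z), add(Z, Z)))))))
  →15  S(S(S(S(S(add(add(SZ, add(SZ, SZ)), mul(add(Z, Z), add(Z, Z))))))))
  →16  S(S(S(S(S(add(S(add(Z, add(SZ, SZ))), mul(add(Z, Z), add(Z, Z))))))))
  →17  S(S(S(S(S(S(add(add(Z, add(SZ, SZ)), mul(add(Z, Z), add(Z, Z)))))))))
  →18  S(S(S(S(S(S(add(add(SZ, SZ), mul(add(Z, Z), add(Z, Z)))))))))
  →19  S(S(S(S(S(S(add(S(add(Z, SZ)), mul(add(Z, Z), add(Z, Z)))))))))
  →20  S(S(S(S(S(S(S(add(add(Z, SZ), mul(add(Z, Z), add(Z, Z))))))))))
  →21  S(S(S(S(S(S(S(add(SZ, mul(add(Z, Z), add(Z, Z))))))))))
  →22  S(S(S(S(S(S(S(S(add(Z, mul(add(Z, Z), add(Z, Z)))))))))))
  →23  S(S(S(S(S(S(S(S(mul(add(Z, Z), add(Z, Z))))))))))
  →24  S(S(S(S(S(S(S(S(mul(Z, add(Z, Z))))))))))
  →25  S^8(Z)

Answer: normal form = S^8(Z)  (in 25 steps)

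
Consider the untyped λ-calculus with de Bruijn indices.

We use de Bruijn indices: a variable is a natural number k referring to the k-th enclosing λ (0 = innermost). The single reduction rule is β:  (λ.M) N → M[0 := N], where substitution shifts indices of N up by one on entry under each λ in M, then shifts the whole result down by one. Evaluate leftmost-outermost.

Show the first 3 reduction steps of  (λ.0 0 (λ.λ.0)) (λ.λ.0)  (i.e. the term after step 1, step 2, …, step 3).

  start: (λ.0 0 (λ.λ.0)) (λ.λ.0)
  →1  (λ.λ.0) (λ.λ.0) (λ.λ.0)
  →2  (λ.0) (λ.λ.0)
  →3  λ.λ.0

Answer: after 3 steps: λ.λ.0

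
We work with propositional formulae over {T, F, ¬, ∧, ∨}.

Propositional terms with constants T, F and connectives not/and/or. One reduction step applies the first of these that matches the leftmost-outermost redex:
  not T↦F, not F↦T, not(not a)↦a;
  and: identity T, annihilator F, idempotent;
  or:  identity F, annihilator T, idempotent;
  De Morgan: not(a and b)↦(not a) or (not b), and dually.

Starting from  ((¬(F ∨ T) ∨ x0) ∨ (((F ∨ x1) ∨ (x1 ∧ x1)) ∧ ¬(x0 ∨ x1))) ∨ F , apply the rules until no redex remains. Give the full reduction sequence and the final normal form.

  start: ((¬(F ∨ T) ∨ x0) ∨ (((F ∨ x1) ∨ (x1 ∧ x1)) ∧ ¬(x0 ∨ x1))) ∨ F
  [1] (¬(F ∨ T) ∨ x0) ∨ (((F ∨ x1) ∨ (x1 ∧ x1)) ∧ ¬(x0 ∨ x1))
  [2] ((¬F ∧ ¬T) ∨ x0) ∨ (((F ∨ x1) ∨ (x1 ∧ x1)) ∧ ¬(x0 ∨ x1))
  [3] ((T ∧ ¬T) ∨ x0) ∨ (((F ∨ x1) ∨ (x1 ∧ x1)) ∧ ¬(x0 ∨ x1))
  [4] (¬T ∨ x0) ∨ (((F ∨ x1) ∨ (x1 ∧ x1)) ∧ ¬(x0 ∨ x1))
  [5] (F ∨ x0) ∨ (((F ∨ x1) ∨ (x1 ∧ x1)) ∧ ¬(x0 ∨ x1))
  [6] x0 ∨ (((F ∨ x1) ∨ (x1 ∧ x1)) ∧ ¬(x0 ∨ x1))
  [7] x0 ∨ ((x1 ∨ (x1 ∧ x1)) ∧ ¬(x0 ∨ x1))
  [8] x0 ∨ ((x1 ∨ x1) ∧ ¬(x0 ∨ x1))
  [9] x0 ∨ (x1 ∧ ¬(x0 ∨ x1))
  [10] x0 ∨ (x1 ∧ (¬x0 ∧ ¬x1))

Answer: normal form = x0 ∨ (x1 ∧ (¬x0 ∧ ¬x1))  (in 10 steps)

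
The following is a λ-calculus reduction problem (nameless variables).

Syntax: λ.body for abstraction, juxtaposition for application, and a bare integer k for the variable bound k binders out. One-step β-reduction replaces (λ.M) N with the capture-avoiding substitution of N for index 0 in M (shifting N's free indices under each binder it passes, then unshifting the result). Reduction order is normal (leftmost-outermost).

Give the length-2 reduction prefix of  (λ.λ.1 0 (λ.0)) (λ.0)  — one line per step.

Answer: after 2 steps: λ.0 (λ.0)

Reduction:
  start: (λ.λ.1 0 (λ.0)) (λ.0)
  step 1: λ.(λ.0) 0 (λ.0)
  step 2: λ.0 (λ.0)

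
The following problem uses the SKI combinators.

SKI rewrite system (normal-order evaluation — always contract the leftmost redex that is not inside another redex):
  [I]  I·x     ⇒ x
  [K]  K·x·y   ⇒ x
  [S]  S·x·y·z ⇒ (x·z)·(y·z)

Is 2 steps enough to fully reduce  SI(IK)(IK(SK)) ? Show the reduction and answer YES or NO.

  start: SI(IK)(IK(SK))
  [1] I(IK(SK))(IK(IK(SK)))
  [2] IK(SK)(IK(IK(SK)))

Answer: NO — after 2 steps the term is IK(SK)(IK(IK(SK))), not yet normal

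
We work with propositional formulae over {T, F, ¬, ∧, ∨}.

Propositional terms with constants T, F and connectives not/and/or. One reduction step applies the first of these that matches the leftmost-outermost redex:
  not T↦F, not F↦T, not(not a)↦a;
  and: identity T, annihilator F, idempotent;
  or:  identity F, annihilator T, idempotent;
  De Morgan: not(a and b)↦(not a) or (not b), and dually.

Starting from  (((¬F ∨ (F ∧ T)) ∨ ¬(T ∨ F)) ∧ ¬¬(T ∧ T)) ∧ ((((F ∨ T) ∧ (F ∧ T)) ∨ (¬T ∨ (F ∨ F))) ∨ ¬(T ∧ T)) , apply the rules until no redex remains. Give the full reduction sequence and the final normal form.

  start: (((¬F ∨ (F ∧ T)) ∨ ¬(T ∨ F)) ∧ ¬¬(T ∧ T)) ∧ ((((F ∨ T) ∧ (F ∧ T)) ∨ (¬T ∨ (F ∨ F))) ∨ ¬(T ∧ T))
  [1] (((T ∨ (F ∧ T)) ∨ ¬(T ∨ F)) ∧ ¬¬(T ∧ T)) ∧ ((((F ∨ T) ∧ (F ∧ T)) ∨ (¬T ∨ (F ∨ F))) ∨ ¬(T ∧ T))
  [2] ((T ∨ ¬(T ∨ F)) ∧ ¬¬(T ∧ T)) ∧ ((((F ∨ T) ∧ (F ∧ T)) ∨ (¬T ∨ (F ∨ F))) ∨ ¬(T ∧ T))
  [3] (T ∧ ¬¬(T ∧ T)) ∧ ((((F ∨ T) ∧ (F ∧ T)) ∨ (¬T ∨ (F ∨ F))) ∨ ¬(T ∧ T))
  [4] ¬¬(T ∧ T) ∧ ((((F ∨ T) ∧ (F ∧ T)) ∨ (¬T ∨ (F ∨ F))) ∨ ¬(T ∧ T))
  [5] (T ∧ T) ∧ ((((F ∨ T) ∧ (F ∧ T)) ∨ (¬T ∨ (F ∨ F))) ∨ ¬(T ∧ T))
  [6] T ∧ ((((F ∨ T) ∧ (F ∧ T)) ∨ (¬T ∨ (F ∨ F))) ∨ ¬(T ∧ T))
  [7] (((F ∨ T) ∧ (F ∧ T)) ∨ (¬T ∨ (F ∨ F))) ∨ ¬(T ∧ T)
  [8] ((T ∧ (F ∧ T)) ∨ (¬T ∨ (F ∨ F))) ∨ ¬(T ∧ T)
  [9] ((F ∧ T) ∨ (¬T ∨ (F ∨ F))) ∨ ¬(T ∧ T)
  [10] (F ∨ (¬T ∨ (F ∨ F))) ∨ ¬(T ∧ T)
  [11] (¬T ∨ (F ∨ F)) ∨ ¬(T ∧ T)
  [12] (F ∨ (F ∨ F)) ∨ ¬(T ∧ T)
  [13] (F ∨ F) ∨ ¬(T ∧ T)
  [14] F ∨ ¬(T ∧ T)
  [15] ¬(T ∧ T)
  [16] ¬T ∨ ¬T
  [17] ¬T
  [18] F

Answer: normal form = F  (in 18 steps)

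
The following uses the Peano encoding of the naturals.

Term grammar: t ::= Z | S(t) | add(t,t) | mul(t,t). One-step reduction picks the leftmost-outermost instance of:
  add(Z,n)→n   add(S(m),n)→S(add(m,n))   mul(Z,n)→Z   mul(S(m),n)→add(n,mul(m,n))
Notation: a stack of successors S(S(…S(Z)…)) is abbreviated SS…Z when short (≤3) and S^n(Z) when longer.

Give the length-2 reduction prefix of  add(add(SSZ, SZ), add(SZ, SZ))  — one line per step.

Answer: after 2 steps: S(add(add(SZ, SZ), add(SZ, SZ)))

Reduction:
  start: add(add(SSZ, SZ), add(SZ, SZ))
  →1  add(S(add(SZ, SZ)), add(SZ, SZ))
  →2  S(add(add(SZ, SZ), add(SZ, SZ)))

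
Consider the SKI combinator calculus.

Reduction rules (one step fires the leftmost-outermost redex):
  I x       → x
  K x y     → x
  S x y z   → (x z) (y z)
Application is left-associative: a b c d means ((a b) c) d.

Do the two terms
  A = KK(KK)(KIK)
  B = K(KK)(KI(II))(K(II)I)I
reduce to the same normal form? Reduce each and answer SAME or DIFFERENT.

Term A:
  start: KK(KK)(KIK)
  →1  K(KIK)
  →2  KI

Term B:
  start: K(KK)(KI(II))(K(II)I)I
  →1  KK(K(II)I)I
  →2  KI

Answer: SAME — A ⇓ KI, B ⇓ KI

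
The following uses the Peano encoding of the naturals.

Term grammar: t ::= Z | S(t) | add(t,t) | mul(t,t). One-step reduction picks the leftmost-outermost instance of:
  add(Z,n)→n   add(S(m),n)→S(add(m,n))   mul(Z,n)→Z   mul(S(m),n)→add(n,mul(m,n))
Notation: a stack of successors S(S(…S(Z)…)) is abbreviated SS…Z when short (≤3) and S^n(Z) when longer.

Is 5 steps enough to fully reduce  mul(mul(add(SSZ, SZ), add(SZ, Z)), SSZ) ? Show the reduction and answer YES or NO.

  start: mul(mul(add(SSZ, SZ), add(SZ, Z)), SSZ)
  [1] mul(mul(S(add(SZ, SZ)), add(SZ, Z)), SSZ)
  [2] mul(add(add(SZ, Z), mul(add(SZ, SZ), add(SZ, Z))), SSZ)
  [3] mul(add(S(add(Z, Z)), mul(add(SZ, SZ), add(SZ, Z))), SSZ)
  [4] mul(S(add(add(Z, Z), mul(add(SZ, SZ), add(SZ, Z)))), SSZ)
  [5] add(SSZ, mul(add(add(Z, Z), mul(add(SZ, SZ), add(SZ, Z))), SSZ))

Answer: NO — after 5 steps the term is add(SSZ, mul(add(add(Z, Z), mul(add(SZ, SZ), add(SZ, Z))), SSZ)), not yet normal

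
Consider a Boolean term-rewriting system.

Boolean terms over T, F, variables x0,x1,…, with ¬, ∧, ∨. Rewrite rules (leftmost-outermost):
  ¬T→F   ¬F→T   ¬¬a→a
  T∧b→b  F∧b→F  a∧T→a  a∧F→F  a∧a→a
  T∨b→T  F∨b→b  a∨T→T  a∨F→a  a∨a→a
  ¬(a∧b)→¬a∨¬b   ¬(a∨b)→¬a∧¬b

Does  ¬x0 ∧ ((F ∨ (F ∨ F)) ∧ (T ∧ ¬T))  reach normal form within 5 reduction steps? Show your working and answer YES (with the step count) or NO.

  start: ¬x0 ∧ ((F ∨ (F ∨ F)) ∧ (T ∧ ¬T))
  [1] ¬x0 ∧ ((F ∨ F) ∧ (T ∧ ¬T))
  [2] ¬x0 ∧ (F ∧ (T ∧ ¬T))
  [3] ¬x0 ∧ F
  [4] F

Answer: YES — reaches normal form F in 4 ≤ 5 steps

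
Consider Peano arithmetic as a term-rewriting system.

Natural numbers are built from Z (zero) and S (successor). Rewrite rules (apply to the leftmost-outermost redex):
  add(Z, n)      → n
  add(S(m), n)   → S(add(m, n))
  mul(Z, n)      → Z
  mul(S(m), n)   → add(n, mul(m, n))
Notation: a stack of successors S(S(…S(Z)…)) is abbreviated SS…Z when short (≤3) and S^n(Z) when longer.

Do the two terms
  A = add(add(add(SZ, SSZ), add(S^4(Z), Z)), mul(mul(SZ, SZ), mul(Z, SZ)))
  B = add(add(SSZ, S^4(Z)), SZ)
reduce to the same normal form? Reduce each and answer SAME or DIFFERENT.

Answer: SAME — A ⇓ S^7(Z), B ⇓ S^7(Z)

Reduction:
Term A:
  start: add(add(add(SZ, SSZ), add(S^4(Z), Z)), mul(mul(SZ, SZ), mul(Z, SZ)))
  →1  add(add(S(add(Z, SSZ)), add(S^4(Z), Z)), mul(mul(SZ, SZ), mul(Z, SZ)))
  →2  add(S(add(add(Z, SSZ), add(S^4(Z), Z))), mul(mul(SZ, SZ), mul(Z, SZ)))
  →3  S(add(add(add(Z, SSZ), add(S^4(Z), Z)), mul(mul(SZ, SZ), mul(Z, SZ))))
  →4  S(add(add(SSZ, add(S^4(Z), Z)), mul(mul(SZ, SZ), mul(Z, SZ))))
  →5  S(add(S(add(SZ, add(S^4(Z), Z))), mul(mul(SZ, SZ), mul(Z, SZ))))
  →6  S(S(add(add(SZ, add(S^4(Z), Z)), mul(mul(SZ, SZ), mul(Z, SZ)))))
  →7  S(S(add(S(add(Z, add(S^4(Z), Z))), mul(mul(SZ, SZ), mul(Z, SZ)))))
  →8  S(S(S(add(add(Z, add(S^4(Z), Z)), mul(mul(SZ, SZ), mul(Z, SZ))))))
  →9  S(S(S(add(add(S^4(Z), Z), mul(mul(SZ, SZ), mul(Z, SZ))))))
  →10  S(S(S(add(S(add(SSSZ, Z)), mul(mul(SZ, SZ), mul(Z, SZ))))))
  →11  S(S(S(S(add(add(SSSZ, Z), mul(mul(SZ, SZ), mul(Z, SZ)))))))
  →12  S(S(S(S(add(S(add(SSZ, Z)), mul(mul(SZ, SZ), mul(Z, SZ)))))))
  →13  S(S(S(S(S(add(add(SSZ, Z), mul(mul(SZ, SZ), mul(Z, SZ))))))))
  →14  S(S(S(S(S(add(S(add(SZ, Z)), mul(mul(SZ, SZ), mul(Z, SZ))))))))
  →15  S(S(S(S(S(S(add(add(SZ, Z), mul(mul(SZ, SZ), mul(Z, SZ)))))))))
  →16  S(S(S(S(S(S(add(S(add(Z, Z)), mul(mul(SZ, SZ), mul(Z, SZ)))))))))
  →17  S(S(S(S(S(S(S(add(add(Z, Z), mul(mul(SZ, SZ), mul(Z, SZ))))))))))
  →18  S(S(S(S(S(S(S(add(Z, mul(mul(SZ, SZ), mul(Z, SZ))))))))))
  →19  S(S(S(S(S(S(S(mul(mul(SZ, SZ), mul(Z, SZ)))))))))
  →20  S(S(S(S(S(S(S(mul(add(SZ, mul(Z, SZ)), mul(Z, SZ)))))))))
  →21  S(S(S(S(S(S(S(mul(S(add(Z, mul(Z, SZ))), mul(Z, SZ)))))))))
  →22  S(S(S(S(S(S(S(add(mul(Z, SZ), mul(add(Z, mul(Z, SZ)), mul(Z, SZ))))))))))
  →23  S(S(S(S(S(S(S(add(Z, mul(add(Z, mul(Z, SZ)), mul(Z, SZ))))))))))
  →24  S(S(S(S(S(S(S(mul(add(Z, mul(Z, SZ)), mul(Z, SZ)))))))))
  →25  S(S(S(S(S(S(S(mul(mul(Z, SZ), mul(Z, SZ)))))))))
  →26  S(S(S(S(S(S(S(mul(Z, mul(Z, SZ)))))))))
  →27  S^7(Z)

Term B:
  start: add(add(SSZ, S^4(Z)), SZ)
  →1  add(S(add(SZ, S^4(Z))), SZ)
  →2  S(add(add(SZ, S^4(Z)), SZ))
  →3  S(add(S(add(Z, S^4(Z))), SZ))
  →4  S(S(add(add(Z, S^4(Z)), SZ)))
  →5  S(S(add(S^4(Z), SZ)))
  →6  S(S(S(add(SSSZ, SZ))))
  →7  S(S(S(S(add(SSZ, SZ)))))
  →8  S(S(S(S(S(add(SZ, SZ))))))
  →9  S(S(S(S(S(S(add(Z, SZ)))))))
  →10  S^7(Z)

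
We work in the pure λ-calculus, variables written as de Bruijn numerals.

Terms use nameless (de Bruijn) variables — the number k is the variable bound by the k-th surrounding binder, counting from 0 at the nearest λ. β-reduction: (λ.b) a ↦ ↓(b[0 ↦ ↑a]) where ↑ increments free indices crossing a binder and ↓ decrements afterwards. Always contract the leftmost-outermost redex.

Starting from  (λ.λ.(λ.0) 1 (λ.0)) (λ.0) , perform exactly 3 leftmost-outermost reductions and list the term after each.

  start: (λ.λ.(λ.0) 1 (λ.0)) (λ.0)
  [1] λ.(λ.0) (λ.0) (λ.0)
  [2] λ.(λ.0) (λ.0)
  [3] λ.λ.0

Answer: after 3 steps: λ.λ.0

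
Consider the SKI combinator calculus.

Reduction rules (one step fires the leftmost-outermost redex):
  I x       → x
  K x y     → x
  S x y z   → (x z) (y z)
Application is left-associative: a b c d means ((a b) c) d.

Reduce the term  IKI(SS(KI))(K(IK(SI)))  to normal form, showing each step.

Answer: normal form = K(K(SI))  (in 4 steps)

Working:
  start: IKI(SS(KI))(K(IK(SI)))
  [1] KI(SS(KI))(K(IK(SI)))
  [2] I(K(IK(SI)))
  [3] K(IK(SI))
  [4] K(K(SI))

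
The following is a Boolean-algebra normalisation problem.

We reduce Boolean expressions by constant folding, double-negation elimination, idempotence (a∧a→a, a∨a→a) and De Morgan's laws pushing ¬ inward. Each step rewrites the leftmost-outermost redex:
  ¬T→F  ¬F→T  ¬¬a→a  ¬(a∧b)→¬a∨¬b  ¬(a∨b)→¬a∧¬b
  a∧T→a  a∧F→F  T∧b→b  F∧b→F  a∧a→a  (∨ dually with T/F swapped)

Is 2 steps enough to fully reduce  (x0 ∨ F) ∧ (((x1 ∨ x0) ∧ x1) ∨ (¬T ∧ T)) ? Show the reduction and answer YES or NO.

Answer: NO — after 2 steps the term is x0 ∧ (((x1 ∨ x0) ∧ x1) ∨ ¬T), not yet normal

Reduction:
  start: (x0 ∨ F) ∧ (((x1 ∨ x0) ∧ x1) ∨ (¬T ∧ T))
  →1  x0 ∧ (((x1 ∨ x0) ∧ x1) ∨ (¬T ∧ T))
  →2  x0 ∧ (((x1 ∨ x0) ∧ x1) ∨ ¬T)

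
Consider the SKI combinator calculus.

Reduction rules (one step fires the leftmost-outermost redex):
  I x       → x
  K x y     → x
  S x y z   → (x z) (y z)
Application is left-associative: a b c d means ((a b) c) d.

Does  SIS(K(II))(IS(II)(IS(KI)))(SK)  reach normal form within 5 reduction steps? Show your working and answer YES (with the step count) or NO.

Answer: NO — after 5 steps the term is IS(II)(IS(KI))(SK), not yet normal

Derivation:
  start: SIS(K(II))(IS(II)(IS(KI)))(SK)
  →1  I(K(II))(S(K(II)))(IS(II)(IS(KI)))(SK)
  →2  K(II)(S(K(II)))(IS(II)(IS(KI)))(SK)
  →3  II(IS(II)(IS(KI)))(SK)
  →4  I(IS(II)(IS(KI)))(SK)
  →5  IS(II)(IS(KI))(SK)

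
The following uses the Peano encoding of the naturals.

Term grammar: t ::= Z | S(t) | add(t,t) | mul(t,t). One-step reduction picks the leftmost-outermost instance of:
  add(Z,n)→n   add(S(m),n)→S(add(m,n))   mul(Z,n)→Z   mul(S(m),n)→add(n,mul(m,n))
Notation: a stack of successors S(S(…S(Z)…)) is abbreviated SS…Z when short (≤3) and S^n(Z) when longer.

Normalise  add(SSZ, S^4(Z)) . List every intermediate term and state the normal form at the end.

  start: add(SSZ, S^4(Z))
  [1] S(add(SZ, S^4(Z)))
  [2] S(S(add(Z, S^4(Z))))
  [3] S^6(Z)

Answer: normal form = S^6(Z)  (in 3 steps)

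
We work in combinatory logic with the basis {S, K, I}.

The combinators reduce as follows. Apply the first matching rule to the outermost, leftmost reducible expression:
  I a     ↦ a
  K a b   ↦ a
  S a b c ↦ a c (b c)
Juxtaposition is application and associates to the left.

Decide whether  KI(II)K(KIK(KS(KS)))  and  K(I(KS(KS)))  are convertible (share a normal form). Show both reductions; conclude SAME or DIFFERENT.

Answer: SAME — A ⇓ KS, B ⇓ KS

Working:
Term A:
  start: KI(II)K(KIK(KS(KS)))
  step 1: IK(KIK(KS(KS)))
  step 2: K(KIK(KS(KS)))
  step 3: K(I(KS(KS)))
  step 4: K(KS(KS))
  step 5: KS

Term B:
  start: K(I(KS(KS)))
  step 1: K(KS(KS))
  step 2: KS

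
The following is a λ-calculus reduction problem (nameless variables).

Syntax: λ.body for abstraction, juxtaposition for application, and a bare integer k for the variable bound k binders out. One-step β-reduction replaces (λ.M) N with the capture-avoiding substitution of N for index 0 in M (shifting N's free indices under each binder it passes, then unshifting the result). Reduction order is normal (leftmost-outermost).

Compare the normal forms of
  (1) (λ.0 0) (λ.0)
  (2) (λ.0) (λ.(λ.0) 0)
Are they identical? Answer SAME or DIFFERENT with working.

Answer: SAME — A ⇓ λ.0, B ⇓ λ.0

Reduction:
Term A:
  start: (λ.0 0) (λ.0)
  →1  (λ.0) (λ.0)
  →2  λ.0

Term B:
  start: (λ.0) (λ.(λ.0) 0)
  →1  λ.(λ.0) 0
  →2  λ.0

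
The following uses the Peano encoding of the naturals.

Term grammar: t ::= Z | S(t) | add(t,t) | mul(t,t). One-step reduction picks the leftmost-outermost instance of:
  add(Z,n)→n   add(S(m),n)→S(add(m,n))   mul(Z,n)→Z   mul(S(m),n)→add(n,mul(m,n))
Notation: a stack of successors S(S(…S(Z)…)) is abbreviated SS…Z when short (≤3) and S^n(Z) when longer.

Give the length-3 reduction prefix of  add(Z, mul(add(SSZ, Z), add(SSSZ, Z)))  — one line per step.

Answer: after 3 steps: add(add(SSSZ, Z), mul(add(SZ, Z), add(SSSZ, Z)))

Working:
  start: add(Z, mul(add(SSZ, Z), add(SSSZ, Z)))
  [1] mul(add(SSZ, Z), add(SSSZ, Z))
  [2] mul(S(add(SZ, Z)), add(SSSZ, Z))
  [3] add(add(SSSZ, Z), mul(add(SZ, Z), add(SSSZ, Z)))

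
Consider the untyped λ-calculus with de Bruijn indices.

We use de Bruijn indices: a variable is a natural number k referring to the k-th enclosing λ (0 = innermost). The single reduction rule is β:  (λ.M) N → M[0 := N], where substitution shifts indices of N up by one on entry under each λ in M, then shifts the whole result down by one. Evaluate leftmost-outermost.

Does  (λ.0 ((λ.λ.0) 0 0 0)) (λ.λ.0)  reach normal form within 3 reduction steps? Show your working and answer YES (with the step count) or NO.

  start: (λ.0 ((λ.λ.0) 0 0 0)) (λ.λ.0)
  [1] (λ.λ.0) ((λ.λ.0) (λ.λ.0) (λ.λ.0) (λ.λ.0))
  [2] λ.0

Answer: YES — reaches normal form λ.0 in 2 ≤ 3 steps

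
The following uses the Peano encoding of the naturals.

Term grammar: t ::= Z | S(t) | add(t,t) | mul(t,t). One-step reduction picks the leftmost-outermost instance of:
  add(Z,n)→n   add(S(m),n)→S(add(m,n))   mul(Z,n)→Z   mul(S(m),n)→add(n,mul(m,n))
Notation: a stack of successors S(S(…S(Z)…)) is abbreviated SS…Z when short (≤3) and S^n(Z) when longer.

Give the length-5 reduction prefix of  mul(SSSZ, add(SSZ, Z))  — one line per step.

Answer: after 5 steps: S(S(add(add(Z, Z), mul(SSZ, add(SSZ, Z)))))

Working:
  start: mul(SSSZ, add(SSZ, Z))
  →1  add(add(SSZ, Z), mul(SSZ, add(SSZ, Z)))
  →2  add(S(add(SZ, Z)), mul(SSZ, add(SSZ, Z)))
  →3  S(add(add(SZ, Z), mul(SSZ, add(SSZ, Z))))
  →4  S(add(S(add(Z, Z)), mul(SSZ, add(SSZ, Z))))
  →5  S(S(add(add(Z, Z), mul(SSZ, add(SSZ, Z)))))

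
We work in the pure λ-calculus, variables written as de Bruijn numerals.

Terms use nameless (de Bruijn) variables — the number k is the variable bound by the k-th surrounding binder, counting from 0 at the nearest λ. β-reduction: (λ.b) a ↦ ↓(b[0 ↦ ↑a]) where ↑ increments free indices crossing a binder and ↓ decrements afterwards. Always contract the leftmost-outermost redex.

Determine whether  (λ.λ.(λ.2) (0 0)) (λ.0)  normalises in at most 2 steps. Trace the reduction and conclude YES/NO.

Answer: YES — reaches normal form λ.λ.0 in 2 ≤ 2 steps

Derivation:
  start: (λ.λ.(λ.2) (0 0)) (λ.0)
  →1  λ.(λ.λ.0) (0 0)
  →2  λ.λ.0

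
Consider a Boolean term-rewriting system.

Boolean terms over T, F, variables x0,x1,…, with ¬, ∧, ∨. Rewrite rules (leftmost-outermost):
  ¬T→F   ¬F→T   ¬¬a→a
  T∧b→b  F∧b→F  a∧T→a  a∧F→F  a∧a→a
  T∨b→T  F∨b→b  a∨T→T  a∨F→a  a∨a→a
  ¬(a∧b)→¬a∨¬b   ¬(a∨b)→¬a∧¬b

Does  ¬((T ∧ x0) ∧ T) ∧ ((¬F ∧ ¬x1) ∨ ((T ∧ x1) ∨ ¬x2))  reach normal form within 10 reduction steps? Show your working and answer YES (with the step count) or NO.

  start: ¬((T ∧ x0) ∧ T) ∧ ((¬F ∧ ¬x1) ∨ ((T ∧ x1) ∨ ¬x2))
  [1] (¬(T ∧ x0) ∨ ¬T) ∧ ((¬F ∧ ¬x1) ∨ ((T ∧ x1) ∨ ¬x2))
  [2] ((¬T ∨ ¬x0) ∨ ¬T) ∧ ((¬F ∧ ¬x1) ∨ ((T ∧ x1) ∨ ¬x2))
  [3] ((F ∨ ¬x0) ∨ ¬T) ∧ ((¬F ∧ ¬x1) ∨ ((T ∧ x1) ∨ ¬x2))
  [4] (¬x0 ∨ ¬T) ∧ ((¬F ∧ ¬x1) ∨ ((T ∧ x1) ∨ ¬x2))
  [5] (¬x0 ∨ F) ∧ ((¬F ∧ ¬x1) ∨ ((T ∧ x1) ∨ ¬x2))
  [6] ¬x0 ∧ ((¬F ∧ ¬x1) ∨ ((T ∧ x1) ∨ ¬x2))
  [7] ¬x0 ∧ ((T ∧ ¬x1) ∨ ((T ∧ x1) ∨ ¬x2))
  [8] ¬x0 ∧ (¬x1 ∨ ((T ∧ x1) ∨ ¬x2))
  [9] ¬x0 ∧ (¬x1 ∨ (x1 ∨ ¬x2))

Answer: YES — reaches normal form ¬x0 ∧ (¬x1 ∨ (x1 ∨ ¬x2)) in 9 ≤ 10 steps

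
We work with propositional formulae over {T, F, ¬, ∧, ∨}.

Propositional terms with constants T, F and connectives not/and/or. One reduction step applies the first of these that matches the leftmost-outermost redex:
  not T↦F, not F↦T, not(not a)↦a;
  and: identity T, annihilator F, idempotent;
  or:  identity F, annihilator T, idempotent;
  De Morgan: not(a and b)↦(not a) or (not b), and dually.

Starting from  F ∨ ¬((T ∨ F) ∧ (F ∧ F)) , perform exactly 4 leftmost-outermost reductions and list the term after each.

  start: F ∨ ¬((T ∨ F) ∧ (F ∧ F))
  step 1: ¬((T ∨ F) ∧ (F ∧ F))
  step 2: ¬(T ∨ F) ∨ ¬(F ∧ F)
  step 3: (¬T ∧ ¬F) ∨ ¬(F ∧ F)
  step 4: (F ∧ ¬F) ∨ ¬(F ∧ F)

Answer: after 4 steps: (F ∧ ¬F) ∨ ¬(F ∧ F)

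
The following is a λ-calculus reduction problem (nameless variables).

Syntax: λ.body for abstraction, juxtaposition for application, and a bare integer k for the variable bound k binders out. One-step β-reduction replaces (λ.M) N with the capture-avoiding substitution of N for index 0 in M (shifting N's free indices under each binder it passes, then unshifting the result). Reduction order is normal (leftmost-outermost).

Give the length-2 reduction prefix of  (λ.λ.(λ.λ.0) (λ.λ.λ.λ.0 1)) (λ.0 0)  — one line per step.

  start: (λ.λ.(λ.λ.0) (λ.λ.λ.λ.0 1)) (λ.0 0)
  →1  λ.(λ.λ.0) (λ.λ.λ.λ.0 1)
  →2  λ.λ.0

Answer: after 2 steps: λ.λ.0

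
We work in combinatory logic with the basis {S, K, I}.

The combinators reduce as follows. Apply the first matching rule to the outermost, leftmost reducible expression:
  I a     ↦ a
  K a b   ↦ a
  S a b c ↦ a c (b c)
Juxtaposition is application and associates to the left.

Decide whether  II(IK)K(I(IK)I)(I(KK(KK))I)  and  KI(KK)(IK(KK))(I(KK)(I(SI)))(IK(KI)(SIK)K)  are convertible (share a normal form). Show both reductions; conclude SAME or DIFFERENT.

Term A:
  start: II(IK)K(I(IK)I)(I(KK(KK))I)
  →1  I(IK)K(I(IK)I)(I(KK(KK))I)
  →2  IKK(I(IK)I)(I(KK(KK))I)
  →3  KK(I(IK)I)(I(KK(KK))I)
  →4  K(I(KK(KK))I)
  →5  K(KK(KK)I)
  →6  K(KI)

Term B:
  start: KI(KK)(IK(KK))(I(KK)(I(SI)))(IK(KI)(SIK)K)
  →1  I(IK(KK))(I(KK)(I(SI)))(IK(KI)(SIK)K)
  →2  IK(KK)(I(KK)(I(SI)))(IK(KI)(SIK)K)
  →3  K(KK)(I(KK)(I(SI)))(IK(KI)(SIK)K)
  →4  KK(IK(KI)(SIK)K)
  →5  K

Answer: DIFFERENT — A ⇓ K(KI), B ⇓ K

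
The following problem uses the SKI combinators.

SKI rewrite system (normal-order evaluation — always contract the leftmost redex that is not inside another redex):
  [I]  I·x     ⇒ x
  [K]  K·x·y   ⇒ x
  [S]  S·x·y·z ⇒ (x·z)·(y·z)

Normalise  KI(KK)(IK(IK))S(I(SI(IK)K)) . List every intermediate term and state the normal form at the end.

  start: KI(KK)(IK(IK))S(I(SI(IK)K))
  step 1: I(IK(IK))S(I(SI(IK)K))
  step 2: IK(IK)S(I(SI(IK)K))
  step 3: K(IK)S(I(SI(IK)K))
  step 4: IK(I(SI(IK)K))
  step 5: K(I(SI(IK)K))
  step 6: K(SI(IK)K)
  step 7: K(IK(IKK))
  step 8: K(K(IKK))
  step 9: K(K(KK))

Answer: normal form = K(K(KK))  (in 9 steps)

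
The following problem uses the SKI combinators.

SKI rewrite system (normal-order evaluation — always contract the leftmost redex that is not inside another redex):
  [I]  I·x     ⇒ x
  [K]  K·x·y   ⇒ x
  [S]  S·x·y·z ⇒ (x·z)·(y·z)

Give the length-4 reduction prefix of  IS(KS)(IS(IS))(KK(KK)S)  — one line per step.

  start: IS(KS)(IS(IS))(KK(KK)S)
  step 1: S(KS)(IS(IS))(KK(KK)S)
  step 2: KS(KK(KK)S)(IS(IS)(KK(KK)S))
  step 3: S(IS(IS)(KK(KK)S))
  step 4: S(S(IS)(KK(KK)S))

Answer: after 4 steps: S(S(IS)(KK(KK)S))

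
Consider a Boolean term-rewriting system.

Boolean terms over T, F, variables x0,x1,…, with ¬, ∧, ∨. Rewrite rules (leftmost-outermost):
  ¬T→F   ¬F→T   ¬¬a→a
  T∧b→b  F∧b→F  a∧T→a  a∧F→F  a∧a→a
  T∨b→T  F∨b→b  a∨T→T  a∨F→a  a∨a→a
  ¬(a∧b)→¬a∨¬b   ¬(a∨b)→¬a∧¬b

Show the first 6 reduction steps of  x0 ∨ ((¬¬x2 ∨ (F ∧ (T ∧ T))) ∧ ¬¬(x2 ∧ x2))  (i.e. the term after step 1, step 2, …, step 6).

Answer: after 6 steps: x0 ∨ x2

Working:
  start: x0 ∨ ((¬¬x2 ∨ (F ∧ (T ∧ T))) ∧ ¬¬(x2 ∧ x2))
  step 1: x0 ∨ ((x2 ∨ (F ∧ (T ∧ T))) ∧ ¬¬(x2 ∧ x2))
  step 2: x0 ∨ ((x2 ∨ F) ∧ ¬¬(x2 ∧ x2))
  step 3: x0 ∨ (x2 ∧ ¬¬(x2 ∧ x2))
  step 4: x0 ∨ (x2 ∧ (x2 ∧ x2))
  step 5: x0 ∨ (x2 ∧ x2)
  step 6: x0 ∨ x2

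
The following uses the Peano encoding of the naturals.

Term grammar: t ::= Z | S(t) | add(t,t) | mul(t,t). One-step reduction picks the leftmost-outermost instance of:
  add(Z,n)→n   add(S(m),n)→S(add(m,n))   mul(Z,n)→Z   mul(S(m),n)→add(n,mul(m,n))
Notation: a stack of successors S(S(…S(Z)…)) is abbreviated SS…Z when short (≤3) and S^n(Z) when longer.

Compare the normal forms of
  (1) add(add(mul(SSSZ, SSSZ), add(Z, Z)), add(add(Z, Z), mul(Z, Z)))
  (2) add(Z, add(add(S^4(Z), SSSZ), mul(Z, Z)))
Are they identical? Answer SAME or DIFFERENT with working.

Term A:
  start: add(add(mul(SSSZ, SSSZ), add(Z, Z)), add(add(Z, Z), mul(Z, Z)))
  [1] add(add(add(SSSZ, mul(SSZ, SSSZ)), add(Z, Z)), add(add(Z, Z), mul(Z, Z)))
  [2] add(add(S(add(SSZ, mul(SSZ, SSSZ))), add(Z, Z)), add(add(Z, Z), mul(Z, Z)))
  [3] add(S(add(add(SSZ, mul(SSZ, SSSZ)), add(Z, Z))), add(add(Z, Z), mul(Z, Z)))
  [4] S(add(add(add(SSZ, mul(SSZ, SSSZ)), add(Z, Z)), add(add(Z, Z), mul(Z, Z))))
  [5] S(add(add(S(add(SZ, mul(SSZ, SSSZ))), add(Z, Z)), add(add(Z, Z), mul(Z, Z))))
  [6] S(add(S(add(add(SZ, mul(SSZ, SSSZ)), add(Z, Z))), add(add(Z, Z), mul(Z, Z))))
  [7] S(S(add(add(add(SZ, mul(SSZ, SSSZ)), add(Z, Z)), add(add(Z, Z), mul(Z, Z)))))
  [8] S(S(add(add(S(add(Z, mul(SSZ, SSSZ))), add(Z, Z)), add(add(Z, Z), mul(Z, Z)))))
  [9] S(S(add(S(add(add(Z, mul(SSZ, SSSZ)), add(Z, Z))), add(add(Z, Z), mul(Z, Z)))))
  [10] S(S(S(add(add(add(Z, mul(SSZ, SSSZ)), add(Z, Z)), add(add(Z, Z), mul(Z, Z))))))
  [11] S(S(S(add(add(mul(SSZ, SSSZ), add(Z, Z)), add(add(Z, Z), mul(Z, Z))))))
  [12] S(S(S(add(add(add(SSSZ, mul(SZ, SSSZ)), add(Z, Z)), add(add(Z, Z), mul(Z, Z))))))
  [13] S(S(S(add(add(S(add(SSZ, mul(SZ, SSSZ))), add(Z, Z)), add(add(Z, Z), mul(Z, Z))))))
  [14] S(S(S(add(S(add(add(SSZ, mul(SZ, SSSZ)), add(Z, Z))), add(add(Z, Z), mul(Z, Z))))))
  [15] S(S(S(S(add(add(add(SSZ, mul(SZ, SSSZ)), add(Z, Z)), add(add(Z, Z), mul(Z, Z)))))))
  [16] S(S(S(S(add(add(S(add(SZ, mul(SZ, SSSZ))), add(Z, Z)), add(add(Z, Z), mul(Z, Z)))))))
  [17] S(S(S(S(add(S(add(add(SZ, mul(SZ, SSSZ)), add(Z, Z))), add(add(Z, Z), mul(Z, Z)))))))
  [18] S(S(S(S(S(add(add(add(SZ, mul(SZ, SSSZ)), add(Z, Z)), add(add(Z, Z), mul(Z, Z))))))))
  [19] S(S(S(S(S(add(add(S(add(Z, mul(SZ, SSSZ))), add(Z, Z)), add(add(Z, Z), mul(Z, Z))))))))
  [20] S(S(S(S(S(add(S(add(add(Z, mul(SZ, SSSZ)), add(Z, Z))), add(add(Z, Z), mul(Z, Z))))))))
  [21] S(S(S(S(S(S(add(add(add(Z, mul(SZ, SSSZ)), add(Z, Z)), add(add(Z, Z), mul(Z, Z)))))))))
  [22] S(S(S(S(S(S(add(add(mul(SZ, SSSZ), add(Z, Z)), add(add(Z, Z), mul(Z, Z)))))))))
  [23] S(S(S(S(S(S(add(add(add(SSSZ, mul(Z, SSSZ)), add(Z, Z)), add(add(Z, Z), mul(Z, Z)))))))))
  [24] S(S(S(S(S(S(add(add(S(add(SSZ, mul(Z, SSSZ))), add(Z, Z)), add(add(Z, Z), mul(Z, Z)))))))))
  [25] S(S(S(S(S(S(add(S(add(add(SSZ, mul(Z, SSSZ)), add(Z, Z))), add(add(Z, Z), mul(Z, Z)))))))))
  [26] S(S(S(S(S(S(S(add(add(add(SSZ, mul(Z, SSSZ)), add(Z, Z)), add(add(Z, Z), mul(Z, Z))))))))))
  [27] S(S(S(S(S(S(S(add(add(S(add(SZ, mul(Z, SSSZ))), add(Z, Z)), add(add(Z, Z), mul(Z, Z))))))))))
  [28] S(S(S(S(S(S(S(add(S(add(add(SZ, mul(Z, SSSZ)), add(Z, Z))), add(add(Z, Z), mul(Z, Z))))))))))
  [29] S(S(S(S(S(S(S(S(add(add(add(SZ, mul(Z, SSSZ)), add(Z, Z)), add(add(Z, Z), mul(Z, Z)))))))))))
  [30] S(S(S(S(S(S(S(S(add(add(S(add(Z, mul(Z, SSSZ))), add(Z, Z)), add(add(Z, Z), mul(Z, Z)))))))))))
  [31] S(S(S(S(S(S(S(S(add(S(add(add(Z, mul(Z, SSSZ)), add(Z, Z))), add(add(Z, Z), mul(Z, Z)))))))))))
  [32] S(S(S(S(S(S(S(S(S(add(add(add(Z, mul(Z, SSSZ)), add(Z, Z)), add(add(Z, Z), mul(Z, Z))))))))))))
  [33] S(S(S(S(S(S(S(S(S(add(add(mul(Z, SSSZ), add(Z, Z)), add(add(Z, Z), mul(Z, Z))))))))))))
  [34] S(S(S(S(S(S(S(S(S(add(add(Z, add(Z, Z)), add(add(Z, Z), mul(Z, Z))))))))))))
  [35] S(S(S(S(S(S(S(S(S(add(add(Z, Z), add(add(Z, Z), mul(Z, Z))))))))))))
  [36] S(S(S(S(S(S(S(S(S(add(Z, add(add(Z, Z), mul(Z, Z))))))))))))
  [37] S(S(S(S(S(S(S(S(S(add(add(Z, Z), mul(Z, Z)))))))))))
  [38] S(S(S(S(S(S(S(S(S(add(Z, mul(Z, Z)))))))))))
  [39] S(S(S(S(S(S(S(S(S(mul(Z, Z))))))))))
  [40] S^9(Z)

Term B:
  start: add(Z, add(add(S^4(Z), SSSZ), mul(Z, Z)))
  [1] add(add(S^4(Z), SSSZ), mul(Z, Z))
  [2] add(S(add(SSSZ, SSSZ)), mul(Z, Z))
  [3] S(add(add(SSSZ, SSSZ), mul(Z, Z)))
  [4] S(add(S(add(SSZ, SSSZ)), mul(Z, Z)))
  [5] S(S(add(add(SSZ, SSSZ), mul(Z, Z))))
  [6] S(S(add(S(add(SZ, SSSZ)), mul(Z, Z))))
  [7] S(S(S(add(add(SZ, SSSZ), mul(Z, Z)))))
  [8] S(S(S(add(S(add(Z, SSSZ)), mul(Z, Z)))))
  [9] S(S(S(S(add(add(Z, SSSZ), mul(Z, Z))))))
  [10] S(S(S(S(add(SSSZ, mul(Z, Z))))))
  [11] S(S(S(S(S(add(SSZ, mul(Z, Z)))))))
  [12] S(S(S(S(S(S(add(SZ, mul(Z, Z))))))))
  [13] S(S(S(S(S(S(S(add(Z, mul(Z, Z)))))))))
  [14] S(S(S(S(S(S(S(mul(Z, Z))))))))
  [15] S^7(Z)

Answer: DIFFERENT — A ⇓ S^9(Z), B ⇓ S^7(Z)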